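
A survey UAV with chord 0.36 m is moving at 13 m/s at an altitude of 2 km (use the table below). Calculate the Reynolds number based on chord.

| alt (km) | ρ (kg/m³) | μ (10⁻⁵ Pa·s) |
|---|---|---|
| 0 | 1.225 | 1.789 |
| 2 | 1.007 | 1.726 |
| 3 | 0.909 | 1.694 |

At 2 km, from the table: ρ = 1.007 kg/m³, μ = 1.726×10⁻⁵ Pa·s.
Re = ρ·v·c/μ = 1.007 × 13 × 0.36 / (1.726×10⁻⁵) = 2.73×10^5

Re = 2.73×10^5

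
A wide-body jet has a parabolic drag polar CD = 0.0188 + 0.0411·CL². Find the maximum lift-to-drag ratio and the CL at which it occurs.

For CD = CD0 + K·CL², (L/D)max occurs at CL* = √(CD0/K) and equals 1/(2√(K·CD0)).
(L/D)max = 1/(2√(0.0411 × 0.0188)) = 1/(2 × 0.0278) = 18
CL* = √(0.0188/0.0411) = 0.676

(L/D)max = 18, at CL = 0.676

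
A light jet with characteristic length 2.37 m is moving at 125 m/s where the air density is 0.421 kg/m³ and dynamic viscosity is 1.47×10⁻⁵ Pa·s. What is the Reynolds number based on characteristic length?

Re = ρ·v·c/μ = 0.421 × 125 × 2.37 / (1.47×10⁻⁵) = 8.48×10^6

Re = 8.48×10^6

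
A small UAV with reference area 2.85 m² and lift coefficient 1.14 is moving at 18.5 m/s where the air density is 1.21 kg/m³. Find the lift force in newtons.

L = 673 N

Dynamic pressure q = ½ρv² = ½ × 1.21 × 18.5² = 207.1 Pa.
L = q·S·CL = 207.1 × 2.85 × 1.14 = 673 N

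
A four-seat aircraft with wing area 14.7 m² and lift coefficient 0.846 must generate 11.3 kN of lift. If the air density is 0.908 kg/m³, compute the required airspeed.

L = ½ρv²S·CL ⇒ v = √(2L/(ρ·S·CL))
v = √(2 × 11300 / (0.908 × 14.7 × 0.846)) = √2001 = 44.7 m/s

v = 44.7 m/s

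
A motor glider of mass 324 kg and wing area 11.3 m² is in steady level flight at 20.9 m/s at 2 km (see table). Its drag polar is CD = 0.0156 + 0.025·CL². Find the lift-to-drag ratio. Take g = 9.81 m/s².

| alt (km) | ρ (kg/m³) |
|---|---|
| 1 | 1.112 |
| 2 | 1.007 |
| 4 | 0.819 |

L/D = 22.6

At 2 km, from the table: ρ = 1.007 kg/m³.
In steady level flight, lift balances weight: W = mg = 324 × 9.81 = 3178.4 N.
q = ½ρv² = ½ × 1.007 × 20.9² = 219.9 Pa.
Required CL = L/(qS) = 3178.4/(219.9·11.3) = 1.279.
CD = 0.0156 + 0.025 × 1.279² = 0.05649.
L/D = CL/CD = 1.279 / 0.05649 = 22.6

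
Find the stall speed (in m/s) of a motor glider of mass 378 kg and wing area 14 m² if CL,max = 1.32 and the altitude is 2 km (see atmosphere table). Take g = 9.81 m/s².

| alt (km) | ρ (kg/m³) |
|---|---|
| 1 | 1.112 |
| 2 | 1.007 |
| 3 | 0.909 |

At 2 km, from the table: ρ = 1.007 kg/m³.
At stall, lift equals weight: L = W = m·g = 378 × 9.81 = 3708 N.
V_stall = √(2W/(ρ·S·CL,max)) = √(2 × 3708 / (1.007 × 14 × 1.32))
V_stall = √398.5 = 20 m/s

V_stall = 20 m/s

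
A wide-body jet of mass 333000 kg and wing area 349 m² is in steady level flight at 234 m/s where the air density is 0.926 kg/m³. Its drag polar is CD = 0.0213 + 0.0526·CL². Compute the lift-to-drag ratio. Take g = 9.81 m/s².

L/D = 13

In steady level flight, lift balances weight: W = mg = 333000 × 9.81 = 3.2667×10^6 N.
q = ½ρv² = ½ × 0.926 × 234² = 25350 Pa.
Required CL = L/(qS) = 3.2667×10^6/(25350·349) = 0.3692.
CD = 0.0213 + 0.0526 × 0.3692² = 0.02847.
L/D = CL/CD = 0.3692 / 0.02847 = 13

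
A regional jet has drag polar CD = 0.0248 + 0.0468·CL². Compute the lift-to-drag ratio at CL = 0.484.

CD = 0.0248 + 0.0468 × 0.484² = 0.03576
L/D = CL/CD = 0.484 / 0.03576 = 13.5

L/D = 13.5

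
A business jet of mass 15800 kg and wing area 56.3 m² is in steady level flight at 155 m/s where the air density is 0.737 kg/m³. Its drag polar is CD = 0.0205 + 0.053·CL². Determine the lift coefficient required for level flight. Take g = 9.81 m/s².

CL = 0.311

In steady level flight, lift balances weight: W = mg = 15800 × 9.81 = 1.55×10^5 N.
q = ½ρv² = ½ × 0.737 × 155² = 8853 Pa.
CL = 2W/(ρv²S) = 2×1.55×10^5/(0.737×155²×56.3) = 0.311.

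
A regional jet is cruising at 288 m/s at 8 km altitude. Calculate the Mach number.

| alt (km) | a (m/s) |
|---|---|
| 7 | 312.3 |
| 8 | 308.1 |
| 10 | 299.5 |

At 8 km, from the table: a = 308.1 m/s.
M = v/a = 288 / 308.1 = 0.935

M = 0.935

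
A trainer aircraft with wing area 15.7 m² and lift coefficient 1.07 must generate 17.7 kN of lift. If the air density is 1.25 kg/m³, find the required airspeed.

L = ½ρv²S·CL ⇒ v = √(2L/(ρ·S·CL))
v = √(2 × 17700 / (1.25 × 15.7 × 1.07)) = √1686 = 41.1 m/s

v = 41.1 m/s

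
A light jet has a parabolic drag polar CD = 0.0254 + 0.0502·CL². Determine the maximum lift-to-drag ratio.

For CD = CD0 + K·CL², (L/D)max occurs at CL* = √(CD0/K) and equals 1/(2√(K·CD0)).
(L/D)max = 1/(2√(0.0502 × 0.0254)) = 1/(2 × 0.03571) = 14

(L/D)max = 14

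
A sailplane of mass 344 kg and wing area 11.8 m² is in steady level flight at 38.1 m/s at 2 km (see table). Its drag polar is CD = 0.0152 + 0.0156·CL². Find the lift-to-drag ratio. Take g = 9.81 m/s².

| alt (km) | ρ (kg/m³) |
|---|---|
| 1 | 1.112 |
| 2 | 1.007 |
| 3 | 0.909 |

L/D = 22.2

At 2 km, from the table: ρ = 1.007 kg/m³.
In steady level flight, lift balances weight: W = mg = 344 × 9.81 = 3374.6 N.
q = ½ρv² = ½ × 1.007 × 38.1² = 730.9 Pa.
CL = 2W/(ρv²S) = 2×3374.6/(1.007×38.1²×11.8) = 0.3913.
CD = 0.0152 + 0.0156 × 0.3913² = 0.01759.
L/D = CL/CD = 0.3913 / 0.01759 = 22.2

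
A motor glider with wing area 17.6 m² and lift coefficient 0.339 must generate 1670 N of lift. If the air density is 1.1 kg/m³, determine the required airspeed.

L = ½ρv²S·CL ⇒ v = √(2L/(ρ·S·CL))
v = √(2 × 1670 / (1.1 × 17.6 × 0.339)) = √508.9 = 22.6 m/s

v = 22.6 m/s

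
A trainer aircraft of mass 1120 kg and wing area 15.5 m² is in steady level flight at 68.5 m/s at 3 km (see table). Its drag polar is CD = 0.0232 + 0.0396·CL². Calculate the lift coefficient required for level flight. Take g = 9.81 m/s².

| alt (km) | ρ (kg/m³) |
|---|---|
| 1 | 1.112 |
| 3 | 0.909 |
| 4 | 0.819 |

CL = 0.332

At 3 km, from the table: ρ = 0.909 kg/m³.
Level flight ⇒ L = W = m·g = 1120 × 9.81 = 10987 N.
Dynamic pressure q = 0.5 × 0.909 × 68.5² = 2133 Pa.
CL = W/(q·S) = 10987 / (2133 × 15.5) = 0.3324.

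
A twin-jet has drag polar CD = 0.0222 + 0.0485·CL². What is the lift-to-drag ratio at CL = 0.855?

CD = 0.0222 + 0.0485 × 0.855² = 0.05765
L/D = CL/CD = 0.855 / 0.05765 = 14.8

L/D = 14.8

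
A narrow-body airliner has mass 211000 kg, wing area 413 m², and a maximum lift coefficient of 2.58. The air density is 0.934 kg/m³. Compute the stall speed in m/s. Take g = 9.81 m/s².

Weight W = mg = 211000 × 9.81 = 2.07×10^6 N.
From L = ½ρV²S·CL,max = W: V_stall = √(2W/(ρSCL,max)) = √(2·2.07×10^6/(0.934·413·2.58))
V_stall = √4160 = 64.5 m/s

V_stall = 64.5 m/s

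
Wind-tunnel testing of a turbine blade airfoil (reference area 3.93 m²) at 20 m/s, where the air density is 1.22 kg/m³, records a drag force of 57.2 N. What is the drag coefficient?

CD = 0.0597

From D = ½ρv²S·CD, rearranging gives CD = 2D/(ρv²S).
CD = 2 × 57.2 / (1.22 × 20² × 3.93) = 0.0597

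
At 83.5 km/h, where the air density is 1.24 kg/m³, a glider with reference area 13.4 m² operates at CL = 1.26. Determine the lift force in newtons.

Convert speed: v = 83.5 km/h ÷ 3.6 = 23.19 m/s.
L = ½ρv²S·CL = ½ × 1.24 × 23.19² × 13.4 × 1.26 = 5630 N ≈ 5.63 kN

L = 5630 N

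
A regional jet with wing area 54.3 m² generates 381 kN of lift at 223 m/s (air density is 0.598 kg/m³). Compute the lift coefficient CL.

CL = 0.472

From L = ½ρv²S·CL, rearranging gives CL = 2L/(ρv²S).
CL = 2 × 3.81×10^5 / (0.598 × 223² × 54.3) = 0.472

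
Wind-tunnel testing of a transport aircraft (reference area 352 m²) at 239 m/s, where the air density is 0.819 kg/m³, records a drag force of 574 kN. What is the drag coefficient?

From D = ½ρv²S·CD, rearranging gives CD = 2D/(ρv²S).
CD = 2 × 5.74×10^5 / (0.819 × 239² × 352) = 0.0697

CD = 0.0697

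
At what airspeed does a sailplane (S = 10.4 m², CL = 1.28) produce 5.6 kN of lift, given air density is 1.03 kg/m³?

v = 28.6 m/s

L = ½ρv²S·CL ⇒ v = √(2L/(ρ·S·CL))
v = √(2 × 5600 / (1.03 × 10.4 × 1.28)) = √816.8 = 28.6 m/s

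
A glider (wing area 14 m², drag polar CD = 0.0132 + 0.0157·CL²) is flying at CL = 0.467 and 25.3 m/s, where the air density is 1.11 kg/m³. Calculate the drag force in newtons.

CD = 0.0132 + 0.0157 × 0.467² = 0.01662
D = ½ρv²S·CD = ½ × 1.11 × 25.3² × 14 × 0.01662 = 82.7 N

D = 82.7 N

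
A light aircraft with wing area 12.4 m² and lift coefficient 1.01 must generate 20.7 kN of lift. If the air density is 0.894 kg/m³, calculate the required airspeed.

v = 60.8 m/s

L = ½ρv²S·CL ⇒ v = √(2L/(ρ·S·CL))
v = √(2 × 20700 / (0.894 × 12.4 × 1.01)) = √3698 = 60.8 m/s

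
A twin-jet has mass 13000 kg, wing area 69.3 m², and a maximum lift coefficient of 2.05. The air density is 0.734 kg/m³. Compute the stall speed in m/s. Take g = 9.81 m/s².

V_stall = 49.5 m/s

Weight W = mg = 13000 × 9.81 = 1.275×10^5 N.
V_stall = √(2W/(ρ·S·CL,max)) = √(2 × 1.275×10^5 / (0.734 × 69.3 × 2.05))
V_stall = √2446 = 49.5 m/s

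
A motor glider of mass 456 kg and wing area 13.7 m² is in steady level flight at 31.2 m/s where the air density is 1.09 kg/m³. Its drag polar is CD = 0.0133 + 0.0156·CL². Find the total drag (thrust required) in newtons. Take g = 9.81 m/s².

D = 140 N

Weight W = mg = 456 × 9.81 = 4473.4 N; in level flight L = W.
Dynamic pressure q = 0.5 × 1.09 × 31.2² = 530.5 Pa.
CL = W/(q·S) = 4473.4 / (530.5 × 13.7) = 0.6155.
CD = 0.0133 + 0.0156 × 0.6155² = 0.01921.
D = q·S·CD = 530.5 × 13.7 × 0.01921 = 139.6 N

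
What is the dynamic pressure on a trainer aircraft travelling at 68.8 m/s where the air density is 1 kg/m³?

q = 2370 Pa

q = ½ρv² = ½ × 1 × 68.8² = 2370 Pa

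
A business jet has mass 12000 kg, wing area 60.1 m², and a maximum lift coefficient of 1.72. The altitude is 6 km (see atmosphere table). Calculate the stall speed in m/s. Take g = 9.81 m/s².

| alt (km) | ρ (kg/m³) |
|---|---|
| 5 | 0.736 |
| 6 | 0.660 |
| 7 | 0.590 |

At 6 km, from the table: ρ = 0.660 kg/m³.
At stall, lift equals weight: L = W = m·g = 12000 × 9.81 = 1.177×10^5 N.
From L = ½ρV²S·CL,max = W: V_stall = √(2W/(ρSCL,max)) = √(2·1.177×10^5/(0.66·60.1·1.72))
V_stall = √3451 = 58.7 m/s

V_stall = 58.7 m/s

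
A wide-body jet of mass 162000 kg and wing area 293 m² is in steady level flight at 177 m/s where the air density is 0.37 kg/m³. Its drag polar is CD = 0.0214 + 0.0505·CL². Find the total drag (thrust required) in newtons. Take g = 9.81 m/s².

D = 1.11×10^5 N

Weight W = mg = 162000 × 9.81 = 1.5892×10^6 N; in level flight L = W.
Dynamic pressure q = 0.5 × 0.37 × 177² = 5796 Pa.
CL = 2W/(ρv²S) = 2×1.5892×10^6/(0.37×177²×293) = 0.9358.
CD = 0.0214 + 0.0505 × 0.9358² = 0.06563.
D = q·S·CD = 5796 × 293 × 0.06563 = 1.114×10^5 N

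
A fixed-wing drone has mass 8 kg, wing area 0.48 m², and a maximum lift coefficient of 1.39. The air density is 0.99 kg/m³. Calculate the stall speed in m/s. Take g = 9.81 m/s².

Stall occurs when L = W at CL,max. W = mg = 8 × 9.81 = 78.48 N.
From L = ½ρV²S·CL,max = W: V_stall = √(2W/(ρSCL,max)) = √(2·78.48/(0.99·0.48·1.39))
V_stall = √237.6 = 15.4 m/s

V_stall = 15.4 m/s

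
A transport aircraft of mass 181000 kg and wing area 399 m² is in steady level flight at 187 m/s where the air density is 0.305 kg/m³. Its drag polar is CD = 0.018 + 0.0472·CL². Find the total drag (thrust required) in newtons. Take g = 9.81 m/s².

D = 1.08×10^5 N

Weight W = mg = 181000 × 9.81 = 1.7756×10^6 N; in level flight L = W.
q = ½ρv² = ½ × 0.305 × 187² = 5333 Pa.
CL = 2W/(ρv²S) = 2×1.7756×10^6/(0.305×187²×399) = 0.8345.
CD = 0.018 + 0.0472 × 0.8345² = 0.05087.
D = q·S·CD = 5333 × 399 × 0.05087 = 1.082×10^5 N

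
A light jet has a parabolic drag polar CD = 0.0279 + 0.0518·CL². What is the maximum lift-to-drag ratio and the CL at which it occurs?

For CD = CD0 + K·CL², (L/D)max occurs at CL* = √(CD0/K) and equals 1/(2√(K·CD0)).
(L/D)max = 1/(2√(0.0518 × 0.0279)) = 1/(2 × 0.03802) = 13.2
CL* = √(0.0279/0.0518) = 0.734

(L/D)max = 13.2, at CL = 0.734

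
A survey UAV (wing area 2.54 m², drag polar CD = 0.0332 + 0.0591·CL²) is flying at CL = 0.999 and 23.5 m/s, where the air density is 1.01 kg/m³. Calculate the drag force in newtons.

D = 65.3 N

CD = 0.0332 + 0.0591 × 0.999² = 0.09218
D = ½ρv²S·CD = ½ × 1.01 × 23.5² × 2.54 × 0.09218 = 65.3 N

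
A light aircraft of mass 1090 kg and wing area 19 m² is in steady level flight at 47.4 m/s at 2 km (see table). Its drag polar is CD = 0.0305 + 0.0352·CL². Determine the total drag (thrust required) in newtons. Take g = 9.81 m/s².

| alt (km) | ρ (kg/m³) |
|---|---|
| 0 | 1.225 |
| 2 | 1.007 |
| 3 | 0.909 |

At 2 km, from the table: ρ = 1.007 kg/m³.
Weight W = mg = 1090 × 9.81 = 10693 N; in level flight L = W.
q = ½ρv² = ½ × 1.007 × 47.4² = 1131 Pa.
CL = 2W/(ρv²S) = 2×10693/(1.007×47.4²×19) = 0.4975.
CD = 0.0305 + 0.0352 × 0.4975² = 0.03921.
D = q·S·CD = 1131 × 19 × 0.03921 = 842.8 N

D = 843 N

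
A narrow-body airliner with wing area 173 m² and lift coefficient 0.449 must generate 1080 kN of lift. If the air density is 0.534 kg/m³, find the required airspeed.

v = 228 m/s

L = ½ρv²S·CL ⇒ v = √(2L/(ρ·S·CL))
v = √(2 × 1.08×10^6 / (0.534 × 173 × 0.449)) = √52070 = 228 m/s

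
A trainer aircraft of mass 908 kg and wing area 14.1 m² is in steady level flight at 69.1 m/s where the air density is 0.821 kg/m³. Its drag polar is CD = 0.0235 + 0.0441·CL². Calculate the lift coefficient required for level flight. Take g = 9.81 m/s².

In steady level flight, lift balances weight: W = mg = 908 × 9.81 = 8907.5 N.
q = ½ρv² = ½ × 0.821 × 69.1² = 1960 Pa.
CL = W/(q·S) = 8907.5 / (1960 × 14.1) = 0.3223.

CL = 0.322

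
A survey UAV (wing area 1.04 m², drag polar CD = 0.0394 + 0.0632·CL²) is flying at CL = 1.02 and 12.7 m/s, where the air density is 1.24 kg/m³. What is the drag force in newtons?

D = 10.9 N

CD = 0.0394 + 0.0632 × 1.02² = 0.1052
D = ½ρv²S·CD = ½ × 1.24 × 12.7² × 1.04 × 0.1052 = 10.9 N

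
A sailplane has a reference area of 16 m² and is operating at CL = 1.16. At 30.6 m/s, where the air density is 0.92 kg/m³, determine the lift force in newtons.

L = ½ρv²S·CL = ½ × 0.92 × 30.6² × 16 × 1.16 = 7990 N ≈ 7.99 kN

L = 7990 N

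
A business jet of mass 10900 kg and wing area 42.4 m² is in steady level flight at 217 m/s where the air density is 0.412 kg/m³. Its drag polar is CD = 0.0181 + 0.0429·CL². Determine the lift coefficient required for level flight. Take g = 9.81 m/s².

Level flight ⇒ L = W = m·g = 10900 × 9.81 = 1.0693×10^5 N.
Dynamic pressure q = 0.5 × 0.412 × 217² = 9700 Pa.
CL = 2W/(ρv²S) = 2×1.0693×10^5/(0.412×217²×42.4) = 0.26.

CL = 0.26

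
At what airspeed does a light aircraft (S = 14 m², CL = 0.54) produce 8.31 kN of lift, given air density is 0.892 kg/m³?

v = 49.6 m/s

L = ½ρv²S·CL ⇒ v = √(2L/(ρ·S·CL))
v = √(2 × 8310 / (0.892 × 14 × 0.54)) = √2465 = 49.6 m/s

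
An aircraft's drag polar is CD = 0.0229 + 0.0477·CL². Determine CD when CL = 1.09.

CD = 0.0229 + 0.0477 × 1.09² = 0.0229 + 0.05667 = 0.0796

CD = 0.0796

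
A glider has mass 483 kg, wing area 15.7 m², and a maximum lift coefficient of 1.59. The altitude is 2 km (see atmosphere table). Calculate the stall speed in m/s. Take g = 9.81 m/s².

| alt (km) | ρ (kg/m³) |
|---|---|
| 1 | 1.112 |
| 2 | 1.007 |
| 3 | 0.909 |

At 2 km, from the table: ρ = 1.007 kg/m³.
Stall occurs when L = W at CL,max. W = mg = 483 × 9.81 = 4738 N.
V_stall = √(2W/(ρ·S·CL,max)) = √(2 × 4738 / (1.007 × 15.7 × 1.59))
V_stall = √377 = 19.4 m/s

V_stall = 19.4 m/s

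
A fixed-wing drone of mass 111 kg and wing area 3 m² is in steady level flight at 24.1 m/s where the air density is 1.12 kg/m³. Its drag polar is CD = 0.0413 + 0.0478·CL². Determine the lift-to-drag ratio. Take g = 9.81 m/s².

Level flight ⇒ L = W = m·g = 111 × 9.81 = 1088.9 N.
Dynamic pressure q = 0.5 × 1.12 × 24.1² = 325.3 Pa.
CL = 2W/(ρv²S) = 2×1088.9/(1.12×24.1²×3) = 1.116.
CD = 0.0413 + 0.0478 × 1.116² = 0.1008.
L/D = CL/CD = 1.116 / 0.1008 = 11.1

L/D = 11.1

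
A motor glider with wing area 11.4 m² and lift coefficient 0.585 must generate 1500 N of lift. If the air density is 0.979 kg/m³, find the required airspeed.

L = ½ρv²S·CL ⇒ v = √(2L/(ρ·S·CL))
v = √(2 × 1500 / (0.979 × 11.4 × 0.585)) = √459.5 = 21.4 m/s

v = 21.4 m/s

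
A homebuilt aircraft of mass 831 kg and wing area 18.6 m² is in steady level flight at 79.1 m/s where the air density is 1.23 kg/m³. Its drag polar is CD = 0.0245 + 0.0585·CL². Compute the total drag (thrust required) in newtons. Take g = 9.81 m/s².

D = 1810 N

In steady level flight, lift balances weight: W = mg = 831 × 9.81 = 8152.1 N.
q = ½ρv² = ½ × 1.23 × 79.1² = 3848 Pa.
CL = W/(q·S) = 8152.1 / (3848 × 18.6) = 0.1139.
CD = 0.0245 + 0.0585 × 0.1139² = 0.02526.
D = q·S·CD = 3848 × 18.6 × 0.02526 = 1808 N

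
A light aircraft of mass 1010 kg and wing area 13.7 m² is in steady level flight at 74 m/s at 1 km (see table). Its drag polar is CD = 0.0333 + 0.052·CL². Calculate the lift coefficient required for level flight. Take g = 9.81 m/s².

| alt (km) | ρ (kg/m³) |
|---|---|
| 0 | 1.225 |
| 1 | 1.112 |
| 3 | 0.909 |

CL = 0.238

At 1 km, from the table: ρ = 1.112 kg/m³.
Weight W = mg = 1010 × 9.81 = 9908.1 N; in level flight L = W.
q = ½ρv² = ½ × 1.112 × 74² = 3045 Pa.
Required CL = L/(qS) = 9908.1/(3045·13.7) = 0.2375.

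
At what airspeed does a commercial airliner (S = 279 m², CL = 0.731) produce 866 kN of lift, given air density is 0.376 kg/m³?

L = ½ρv²S·CL ⇒ v = √(2L/(ρ·S·CL))
v = √(2 × 8.66×10^5 / (0.376 × 279 × 0.731)) = √22590 = 150 m/s

v = 150 m/s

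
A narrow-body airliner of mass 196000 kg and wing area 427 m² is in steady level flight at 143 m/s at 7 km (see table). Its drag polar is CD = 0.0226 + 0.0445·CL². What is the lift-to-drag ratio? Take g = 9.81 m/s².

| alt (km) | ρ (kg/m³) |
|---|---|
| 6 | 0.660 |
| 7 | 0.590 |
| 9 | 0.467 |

L/D = 15.7

At 7 km, from the table: ρ = 0.590 kg/m³.
In steady level flight, lift balances weight: W = mg = 196000 × 9.81 = 1.9228×10^6 N.
Dynamic pressure q = 0.5 × 0.59 × 143² = 6032 Pa.
Required CL = L/(qS) = 1.9228×10^6/(6032·427) = 0.7465.
CD = 0.0226 + 0.0445 × 0.7465² = 0.0474.
L/D = CL/CD = 0.7465 / 0.0474 = 15.7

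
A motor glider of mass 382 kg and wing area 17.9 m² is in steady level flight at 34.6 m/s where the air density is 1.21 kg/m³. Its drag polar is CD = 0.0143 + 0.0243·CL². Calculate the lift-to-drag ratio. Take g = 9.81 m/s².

In steady level flight, lift balances weight: W = mg = 382 × 9.81 = 3747.4 N.
q = ½ρv² = ½ × 1.21 × 34.6² = 724.3 Pa.
CL = 2W/(ρv²S) = 2×3747.4/(1.21×34.6²×17.9) = 0.289.
CD = 0.0143 + 0.0243 × 0.289² = 0.01633.
L/D = CL/CD = 0.289 / 0.01633 = 17.7

L/D = 17.7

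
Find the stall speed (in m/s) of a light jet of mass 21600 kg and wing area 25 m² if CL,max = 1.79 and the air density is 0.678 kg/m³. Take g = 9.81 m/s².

At stall, lift equals weight: L = W = m·g = 21600 × 9.81 = 2.119×10^5 N.
V_stall = √(2W/(ρ·S·CL,max)) = √(2 × 2.119×10^5 / (0.678 × 25 × 1.79))
V_stall = √13970 = 118 m/s

V_stall = 118 m/s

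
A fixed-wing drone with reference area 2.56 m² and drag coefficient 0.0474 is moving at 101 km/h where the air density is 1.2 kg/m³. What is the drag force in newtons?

Convert speed: v = 101 km/h ÷ 3.6 = 28.06 m/s.
Dynamic pressure q = ½ρv² = ½ × 1.2 × 28.06² = 472.3 Pa.
D = q·S·CD = 472.3 × 2.56 × 0.0474 = 57.3 N

D = 57.3 N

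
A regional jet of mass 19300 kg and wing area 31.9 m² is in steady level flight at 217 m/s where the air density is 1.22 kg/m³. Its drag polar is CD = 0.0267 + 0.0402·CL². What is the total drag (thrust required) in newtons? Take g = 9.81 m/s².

D = 26000 N

In steady level flight, lift balances weight: W = mg = 19300 × 9.81 = 1.8933×10^5 N.
Dynamic pressure q = 0.5 × 1.22 × 217² = 28720 Pa.
Required CL = L/(qS) = 1.8933×10^5/(28720·31.9) = 0.2066.
CD = 0.0267 + 0.0402 × 0.2066² = 0.02842.
D = q·S·CD = 28720 × 31.9 × 0.02842 = 26040 N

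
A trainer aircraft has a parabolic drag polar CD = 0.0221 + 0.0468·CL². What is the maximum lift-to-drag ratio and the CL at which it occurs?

For CD = CD0 + K·CL², (L/D)max occurs at CL* = √(CD0/K) and equals 1/(2√(K·CD0)).
(L/D)max = 1/(2√(0.0468 × 0.0221)) = 1/(2 × 0.03216) = 15.5
CL* = √(0.0221/0.0468) = 0.687

(L/D)max = 15.5, at CL = 0.687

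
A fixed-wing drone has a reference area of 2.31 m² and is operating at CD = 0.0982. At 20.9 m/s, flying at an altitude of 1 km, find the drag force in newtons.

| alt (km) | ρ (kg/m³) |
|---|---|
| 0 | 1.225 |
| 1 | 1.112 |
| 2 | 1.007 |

D = 55.1 N

At 1 km, from the table: ρ = 1.112 kg/m³.
D = ½ρv²S·CD = ½ × 1.112 × 20.9² × 2.31 × 0.0982 = 55.1 N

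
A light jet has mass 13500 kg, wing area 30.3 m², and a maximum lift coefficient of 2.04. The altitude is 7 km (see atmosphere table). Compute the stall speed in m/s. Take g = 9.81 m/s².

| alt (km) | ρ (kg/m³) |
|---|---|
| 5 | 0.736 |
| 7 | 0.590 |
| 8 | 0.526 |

At 7 km, from the table: ρ = 0.590 kg/m³.
At stall, lift equals weight: L = W = m·g = 13500 × 9.81 = 1.324×10^5 N.
V_stall = √(2W/(ρ·S·CL,max)) = √(2 × 1.324×10^5 / (0.59 × 30.3 × 2.04))
V_stall = √7263 = 85.2 m/s

V_stall = 85.2 m/s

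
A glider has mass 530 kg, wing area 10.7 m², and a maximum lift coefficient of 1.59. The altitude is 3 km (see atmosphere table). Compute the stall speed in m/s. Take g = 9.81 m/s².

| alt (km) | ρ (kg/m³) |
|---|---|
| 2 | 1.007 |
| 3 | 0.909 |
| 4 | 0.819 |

V_stall = 25.9 m/s

At 3 km, from the table: ρ = 0.909 kg/m³.
Weight W = mg = 530 × 9.81 = 5199 N.
From L = ½ρV²S·CL,max = W: V_stall = √(2W/(ρSCL,max)) = √(2·5199/(0.909·10.7·1.59))
V_stall = √672.4 = 25.9 m/s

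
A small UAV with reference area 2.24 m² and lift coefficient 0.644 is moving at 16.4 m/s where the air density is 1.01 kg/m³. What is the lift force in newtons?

L = 196 N

Dynamic pressure q = ½ρv² = ½ × 1.01 × 16.4² = 135.8 Pa.
L = q·S·CL = 135.8 × 2.24 × 0.644 = 196 N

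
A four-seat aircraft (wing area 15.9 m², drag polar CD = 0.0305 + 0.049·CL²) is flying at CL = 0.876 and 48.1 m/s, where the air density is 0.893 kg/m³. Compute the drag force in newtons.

CD = 0.0305 + 0.049 × 0.876² = 0.0681
D = ½ρv²S·CD = ½ × 0.893 × 48.1² × 15.9 × 0.0681 = 1120 N

D = 1120 N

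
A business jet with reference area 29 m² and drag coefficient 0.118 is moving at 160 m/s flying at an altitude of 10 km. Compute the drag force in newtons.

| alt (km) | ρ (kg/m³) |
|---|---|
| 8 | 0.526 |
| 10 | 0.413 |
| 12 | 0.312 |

D = 18100 N

At 10 km, from the table: ρ = 0.413 kg/m³.
Dynamic pressure q = ½ρv² = ½ × 0.413 × 160² = 5286 Pa.
D = q·S·CD = 5286 × 29 × 0.118 = 18100 N ≈ 18.1 kN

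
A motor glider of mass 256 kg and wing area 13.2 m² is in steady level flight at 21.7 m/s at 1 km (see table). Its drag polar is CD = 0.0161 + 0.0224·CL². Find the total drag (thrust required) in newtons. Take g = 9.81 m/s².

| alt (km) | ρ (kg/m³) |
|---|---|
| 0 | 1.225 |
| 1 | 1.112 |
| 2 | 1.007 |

D = 96.5 N

At 1 km, from the table: ρ = 1.112 kg/m³.
Level flight ⇒ L = W = m·g = 256 × 9.81 = 2511.4 N.
q = ½ρv² = ½ × 1.112 × 21.7² = 261.8 Pa.
CL = W/(q·S) = 2511.4 / (261.8 × 13.2) = 0.7267.
CD = 0.0161 + 0.0224 × 0.7267² = 0.02793.
D = q·S·CD = 261.8 × 13.2 × 0.02793 = 96.52 N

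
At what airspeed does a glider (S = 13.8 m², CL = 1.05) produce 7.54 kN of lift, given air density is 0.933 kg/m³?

v = 33.4 m/s

L = ½ρv²S·CL ⇒ v = √(2L/(ρ·S·CL))
v = √(2 × 7540 / (0.933 × 13.8 × 1.05)) = √1115 = 33.4 m/s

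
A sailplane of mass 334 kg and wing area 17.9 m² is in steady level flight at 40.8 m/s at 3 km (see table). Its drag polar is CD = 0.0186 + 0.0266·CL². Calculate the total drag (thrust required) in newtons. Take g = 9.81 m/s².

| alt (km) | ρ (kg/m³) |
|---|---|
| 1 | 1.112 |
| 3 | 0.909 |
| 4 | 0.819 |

At 3 km, from the table: ρ = 0.909 kg/m³.
Weight W = mg = 334 × 9.81 = 3276.5 N; in level flight L = W.
Dynamic pressure q = 0.5 × 0.909 × 40.8² = 756.6 Pa.
CL = 2W/(ρv²S) = 2×3276.5/(0.909×40.8²×17.9) = 0.2419.
CD = 0.0186 + 0.0266 × 0.2419² = 0.02016.
D = q·S·CD = 756.6 × 17.9 × 0.02016 = 273 N

D = 273 N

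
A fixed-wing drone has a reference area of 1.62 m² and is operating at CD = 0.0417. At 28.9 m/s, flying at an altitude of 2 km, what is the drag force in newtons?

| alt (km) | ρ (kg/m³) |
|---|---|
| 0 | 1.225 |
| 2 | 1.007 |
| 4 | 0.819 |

D = 28.4 N

At 2 km, from the table: ρ = 1.007 kg/m³.
Dynamic pressure q = ½ρv² = ½ × 1.007 × 28.9² = 420.5 Pa.
D = q·S·CD = 420.5 × 1.62 × 0.0417 = 28.4 N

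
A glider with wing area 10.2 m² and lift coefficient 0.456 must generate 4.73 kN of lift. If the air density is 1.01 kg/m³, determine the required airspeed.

v = 44.9 m/s

L = ½ρv²S·CL ⇒ v = √(2L/(ρ·S·CL))
v = √(2 × 4730 / (1.01 × 10.2 × 0.456)) = √2014 = 44.9 m/s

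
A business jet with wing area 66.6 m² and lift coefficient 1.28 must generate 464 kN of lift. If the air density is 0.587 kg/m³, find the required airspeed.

L = ½ρv²S·CL ⇒ v = √(2L/(ρ·S·CL))
v = √(2 × 4.64×10^5 / (0.587 × 66.6 × 1.28)) = √18540 = 136 m/s

v = 136 m/s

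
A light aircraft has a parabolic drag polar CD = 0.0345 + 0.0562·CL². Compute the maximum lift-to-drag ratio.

For CD = CD0 + K·CL², (L/D)max occurs at CL* = √(CD0/K) and equals 1/(2√(K·CD0)).
(L/D)max = 1/(2√(0.0562 × 0.0345)) = 1/(2 × 0.04403) = 11.4

(L/D)max = 11.4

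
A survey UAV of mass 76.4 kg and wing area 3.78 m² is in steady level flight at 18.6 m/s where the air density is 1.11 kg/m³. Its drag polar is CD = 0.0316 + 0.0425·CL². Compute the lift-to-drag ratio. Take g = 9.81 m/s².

Level flight ⇒ L = W = m·g = 76.4 × 9.81 = 749.48 N.
Dynamic pressure q = 0.5 × 1.11 × 18.6² = 192 Pa.
CL = 2W/(ρv²S) = 2×749.48/(1.11×18.6²×3.78) = 1.033.
CD = 0.0316 + 0.0425 × 1.033² = 0.07692.
L/D = CL/CD = 1.033 / 0.07692 = 13.4

L/D = 13.4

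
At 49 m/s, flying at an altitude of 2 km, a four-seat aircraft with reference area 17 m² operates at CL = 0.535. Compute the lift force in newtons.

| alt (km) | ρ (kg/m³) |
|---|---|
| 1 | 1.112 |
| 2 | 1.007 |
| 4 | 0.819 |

L = 11000 N

At 2 km, from the table: ρ = 1.007 kg/m³.
Dynamic pressure q = ½ρv² = ½ × 1.007 × 49² = 1209 Pa.
L = q·S·CL = 1209 × 17 × 0.535 = 11000 N ≈ 11 kN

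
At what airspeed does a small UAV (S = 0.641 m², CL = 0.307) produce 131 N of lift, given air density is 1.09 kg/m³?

L = ½ρv²S·CL ⇒ v = √(2L/(ρ·S·CL))
v = √(2 × 131 / (1.09 × 0.641 × 0.307)) = √1221 = 34.9 m/s

v = 34.9 m/s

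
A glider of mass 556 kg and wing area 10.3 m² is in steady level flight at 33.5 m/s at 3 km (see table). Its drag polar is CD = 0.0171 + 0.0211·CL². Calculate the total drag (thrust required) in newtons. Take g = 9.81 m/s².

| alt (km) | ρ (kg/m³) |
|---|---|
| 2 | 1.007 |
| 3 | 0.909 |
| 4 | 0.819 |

At 3 km, from the table: ρ = 0.909 kg/m³.
Level flight ⇒ L = W = m·g = 556 × 9.81 = 5454.4 N.
Dynamic pressure q = 0.5 × 0.909 × 33.5² = 510.1 Pa.
CL = 2W/(ρv²S) = 2×5454.4/(0.909×33.5²×10.3) = 1.038.
CD = 0.0171 + 0.0211 × 1.038² = 0.03984.
D = q·S·CD = 510.1 × 10.3 × 0.03984 = 209.3 N

D = 209 N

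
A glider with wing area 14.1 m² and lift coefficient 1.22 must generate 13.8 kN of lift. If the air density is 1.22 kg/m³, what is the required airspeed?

L = ½ρv²S·CL ⇒ v = √(2L/(ρ·S·CL))
v = √(2 × 13800 / (1.22 × 14.1 × 1.22)) = √1315 = 36.3 m/s

v = 36.3 m/s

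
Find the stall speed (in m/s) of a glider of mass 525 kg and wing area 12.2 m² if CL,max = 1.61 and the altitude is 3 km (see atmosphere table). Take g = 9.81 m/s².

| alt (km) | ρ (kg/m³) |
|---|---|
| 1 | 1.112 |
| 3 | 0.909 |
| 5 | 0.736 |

V_stall = 24 m/s

At 3 km, from the table: ρ = 0.909 kg/m³.
Weight W = mg = 525 × 9.81 = 5150 N.
V_stall = √(2W/(ρ·S·CL,max)) = √(2 × 5150 / (0.909 × 12.2 × 1.61))
V_stall = √576.9 = 24 m/s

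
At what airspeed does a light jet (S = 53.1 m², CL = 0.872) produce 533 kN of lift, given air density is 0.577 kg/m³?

L = ½ρv²S·CL ⇒ v = √(2L/(ρ·S·CL))
v = √(2 × 5.33×10^5 / (0.577 × 53.1 × 0.872)) = √39900 = 200 m/s

v = 200 m/s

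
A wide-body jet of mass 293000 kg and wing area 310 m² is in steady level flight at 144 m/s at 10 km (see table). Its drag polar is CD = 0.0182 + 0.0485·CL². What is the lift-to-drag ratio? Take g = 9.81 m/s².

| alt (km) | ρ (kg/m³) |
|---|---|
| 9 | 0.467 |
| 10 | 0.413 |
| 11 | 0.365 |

At 10 km, from the table: ρ = 0.413 kg/m³.
In steady level flight, lift balances weight: W = mg = 293000 × 9.81 = 2.8743×10^6 N.
Dynamic pressure q = 0.5 × 0.413 × 144² = 4282 Pa.
CL = W/(q·S) = 2.8743×10^6 / (4282 × 310) = 2.165.
CD = 0.0182 + 0.0485 × 2.165² = 0.2456.
L/D = CL/CD = 2.165 / 0.2456 = 8.82

L/D = 8.82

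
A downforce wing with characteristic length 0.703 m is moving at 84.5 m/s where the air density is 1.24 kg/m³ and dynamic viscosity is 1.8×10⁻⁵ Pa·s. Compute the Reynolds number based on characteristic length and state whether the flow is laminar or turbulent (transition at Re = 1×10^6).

Re = ρ·v·c/μ = 1.24 × 84.5 × 0.703 / (1.8×10⁻⁵) = 4.09×10^6
Since 4.09×10^6 > 1×10^6, the flow is turbulent.

Re = 4.09×10^6 (turbulent)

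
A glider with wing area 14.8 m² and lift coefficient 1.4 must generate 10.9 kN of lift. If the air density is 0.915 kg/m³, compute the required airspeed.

v = 33.9 m/s

L = ½ρv²S·CL ⇒ v = √(2L/(ρ·S·CL))
v = √(2 × 10900 / (0.915 × 14.8 × 1.4)) = √1150 = 33.9 m/s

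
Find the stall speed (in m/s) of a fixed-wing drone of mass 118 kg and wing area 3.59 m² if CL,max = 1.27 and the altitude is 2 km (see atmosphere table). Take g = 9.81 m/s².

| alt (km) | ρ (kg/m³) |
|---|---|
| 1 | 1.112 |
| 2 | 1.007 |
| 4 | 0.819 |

At 2 km, from the table: ρ = 1.007 kg/m³.
Stall occurs when L = W at CL,max. W = mg = 118 × 9.81 = 1158 N.
V_stall = √(2W/(ρ·S·CL,max)) = √(2 × 1158 / (1.007 × 3.59 × 1.27))
V_stall = √504.3 = 22.5 m/s

V_stall = 22.5 m/s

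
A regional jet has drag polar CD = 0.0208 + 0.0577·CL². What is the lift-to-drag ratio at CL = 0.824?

CD = 0.0208 + 0.0577 × 0.824² = 0.05998
L/D = CL/CD = 0.824 / 0.05998 = 13.7

L/D = 13.7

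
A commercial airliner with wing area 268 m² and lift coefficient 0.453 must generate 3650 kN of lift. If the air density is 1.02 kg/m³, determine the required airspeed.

v = 243 m/s

L = ½ρv²S·CL ⇒ v = √(2L/(ρ·S·CL))
v = √(2 × 3.65×10^6 / (1.02 × 268 × 0.453)) = √58950 = 243 m/s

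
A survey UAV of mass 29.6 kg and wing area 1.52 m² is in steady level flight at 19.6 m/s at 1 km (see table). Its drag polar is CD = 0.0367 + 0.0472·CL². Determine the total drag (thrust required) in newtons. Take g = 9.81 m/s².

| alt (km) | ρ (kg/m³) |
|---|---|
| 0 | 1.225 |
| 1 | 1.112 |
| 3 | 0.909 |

D = 24.2 N

At 1 km, from the table: ρ = 1.112 kg/m³.
Weight W = mg = 29.6 × 9.81 = 290.38 N; in level flight L = W.
q = ½ρv² = ½ × 1.112 × 19.6² = 213.6 Pa.
Required CL = L/(qS) = 290.38/(213.6·1.52) = 0.8944.
CD = 0.0367 + 0.0472 × 0.8944² = 0.07446.
D = q·S·CD = 213.6 × 1.52 × 0.07446 = 24.17 N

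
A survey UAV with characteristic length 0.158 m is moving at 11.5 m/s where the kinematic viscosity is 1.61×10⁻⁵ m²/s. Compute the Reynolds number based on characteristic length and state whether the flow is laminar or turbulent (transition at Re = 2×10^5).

Re = v·c/ν = 11.5 × 0.158 / (1.61×10⁻⁵) = 1.13×10^5
Since 1.13×10^5 < 2×10^5, the flow is laminar.

Re = 1.13×10^5 (laminar)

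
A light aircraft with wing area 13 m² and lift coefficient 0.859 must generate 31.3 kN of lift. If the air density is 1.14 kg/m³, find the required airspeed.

v = 70.1 m/s

L = ½ρv²S·CL ⇒ v = √(2L/(ρ·S·CL))
v = √(2 × 31300 / (1.14 × 13 × 0.859)) = √4917 = 70.1 m/s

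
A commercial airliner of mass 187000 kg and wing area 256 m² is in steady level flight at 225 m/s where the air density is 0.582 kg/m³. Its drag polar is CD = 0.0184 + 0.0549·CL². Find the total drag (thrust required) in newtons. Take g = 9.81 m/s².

In steady level flight, lift balances weight: W = mg = 187000 × 9.81 = 1.8345×10^6 N.
q = ½ρv² = ½ × 0.582 × 225² = 14730 Pa.
Required CL = L/(qS) = 1.8345×10^6/(14730·256) = 0.4864.
CD = 0.0184 + 0.0549 × 0.4864² = 0.03139.
D = q·S·CD = 14730 × 256 × 0.03139 = 1.184×10^5 N

D = 1.18×10^5 N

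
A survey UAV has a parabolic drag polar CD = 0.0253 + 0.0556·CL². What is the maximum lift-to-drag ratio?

For CD = CD0 + K·CL², (L/D)max occurs at CL* = √(CD0/K) and equals 1/(2√(K·CD0)).
(L/D)max = 1/(2√(0.0556 × 0.0253)) = 1/(2 × 0.03751) = 13.3

(L/D)max = 13.3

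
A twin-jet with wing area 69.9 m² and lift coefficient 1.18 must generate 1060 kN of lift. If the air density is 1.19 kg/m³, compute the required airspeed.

L = ½ρv²S·CL ⇒ v = √(2L/(ρ·S·CL))
v = √(2 × 1.06×10^6 / (1.19 × 69.9 × 1.18)) = √21600 = 147 m/s

v = 147 m/s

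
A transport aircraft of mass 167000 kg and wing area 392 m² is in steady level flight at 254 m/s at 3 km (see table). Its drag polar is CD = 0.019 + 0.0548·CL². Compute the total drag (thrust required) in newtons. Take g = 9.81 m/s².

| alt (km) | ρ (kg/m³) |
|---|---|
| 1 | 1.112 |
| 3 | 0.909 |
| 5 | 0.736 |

D = 2.31×10^5 N

At 3 km, from the table: ρ = 0.909 kg/m³.
Level flight ⇒ L = W = m·g = 167000 × 9.81 = 1.6383×10^6 N.
q = ½ρv² = ½ × 0.909 × 254² = 29320 Pa.
CL = W/(q·S) = 1.6383×10^6 / (29320 × 392) = 0.1425.
CD = 0.019 + 0.0548 × 0.1425² = 0.02011.
D = q·S·CD = 29320 × 392 × 0.02011 = 2.312×10^5 N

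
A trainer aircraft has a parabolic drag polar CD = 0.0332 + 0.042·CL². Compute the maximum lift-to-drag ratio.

(L/D)max = 13.4

For CD = CD0 + K·CL², (L/D)max occurs at CL* = √(CD0/K) and equals 1/(2√(K·CD0)).
(L/D)max = 1/(2√(0.042 × 0.0332)) = 1/(2 × 0.03734) = 13.4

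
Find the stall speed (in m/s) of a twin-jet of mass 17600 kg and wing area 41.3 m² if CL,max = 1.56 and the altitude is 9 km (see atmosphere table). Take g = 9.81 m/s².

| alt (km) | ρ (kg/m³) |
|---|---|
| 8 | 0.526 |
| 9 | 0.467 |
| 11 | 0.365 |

V_stall = 107 m/s

At 9 km, from the table: ρ = 0.467 kg/m³.
Weight W = mg = 17600 × 9.81 = 1.727×10^5 N.
From L = ½ρV²S·CL,max = W: V_stall = √(2W/(ρSCL,max)) = √(2·1.727×10^5/(0.467·41.3·1.56))
V_stall = √11480 = 107 m/s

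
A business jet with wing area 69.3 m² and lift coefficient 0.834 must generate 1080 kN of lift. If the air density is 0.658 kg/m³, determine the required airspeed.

v = 238 m/s

L = ½ρv²S·CL ⇒ v = √(2L/(ρ·S·CL))
v = √(2 × 1.08×10^6 / (0.658 × 69.3 × 0.834)) = √56800 = 238 m/s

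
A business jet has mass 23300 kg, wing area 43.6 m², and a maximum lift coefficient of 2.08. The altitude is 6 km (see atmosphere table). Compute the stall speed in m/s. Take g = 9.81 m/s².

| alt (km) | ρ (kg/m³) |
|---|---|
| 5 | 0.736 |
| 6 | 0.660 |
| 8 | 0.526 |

At 6 km, from the table: ρ = 0.660 kg/m³.
Weight W = mg = 23300 × 9.81 = 2.286×10^5 N.
From L = ½ρV²S·CL,max = W: V_stall = √(2W/(ρSCL,max)) = √(2·2.286×10^5/(0.66·43.6·2.08))
V_stall = √7638 = 87.4 m/s

V_stall = 87.4 m/s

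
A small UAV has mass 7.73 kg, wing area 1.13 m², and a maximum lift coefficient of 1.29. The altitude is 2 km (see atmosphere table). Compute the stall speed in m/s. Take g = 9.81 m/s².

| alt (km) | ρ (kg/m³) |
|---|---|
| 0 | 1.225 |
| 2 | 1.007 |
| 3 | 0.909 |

V_stall = 10.2 m/s

At 2 km, from the table: ρ = 1.007 kg/m³.
At stall, lift equals weight: L = W = m·g = 7.73 × 9.81 = 75.83 N.
From L = ½ρV²S·CL,max = W: V_stall = √(2W/(ρSCL,max)) = √(2·75.83/(1.007·1.13·1.29))
V_stall = √103.3 = 10.2 m/s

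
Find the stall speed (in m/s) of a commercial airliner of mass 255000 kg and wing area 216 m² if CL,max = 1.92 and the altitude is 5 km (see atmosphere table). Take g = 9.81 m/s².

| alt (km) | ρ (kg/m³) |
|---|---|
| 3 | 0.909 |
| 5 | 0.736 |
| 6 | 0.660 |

At 5 km, from the table: ρ = 0.736 kg/m³.
At stall, lift equals weight: L = W = m·g = 255000 × 9.81 = 2.502×10^6 N.
From L = ½ρV²S·CL,max = W: V_stall = √(2W/(ρSCL,max)) = √(2·2.502×10^6/(0.736·216·1.92))
V_stall = √16390 = 128 m/s

V_stall = 128 m/s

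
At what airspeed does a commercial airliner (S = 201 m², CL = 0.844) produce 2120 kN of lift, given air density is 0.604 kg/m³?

L = ½ρv²S·CL ⇒ v = √(2L/(ρ·S·CL))
v = √(2 × 2.12×10^6 / (0.604 × 201 × 0.844)) = √41380 = 203 m/s

v = 203 m/s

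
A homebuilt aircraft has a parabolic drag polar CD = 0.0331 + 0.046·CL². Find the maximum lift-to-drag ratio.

For CD = CD0 + K·CL², (L/D)max occurs at CL* = √(CD0/K) and equals 1/(2√(K·CD0)).
(L/D)max = 1/(2√(0.046 × 0.0331)) = 1/(2 × 0.03902) = 12.8

(L/D)max = 12.8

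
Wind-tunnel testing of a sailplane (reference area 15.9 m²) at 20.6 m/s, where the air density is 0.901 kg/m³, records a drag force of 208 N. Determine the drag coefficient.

From D = ½ρv²S·CD, rearranging gives CD = 2D/(ρv²S).
CD = 2 × 208 / (0.901 × 20.6² × 15.9) = 0.0684

CD = 0.0684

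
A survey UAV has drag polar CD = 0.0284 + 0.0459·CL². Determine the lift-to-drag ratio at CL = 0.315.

CD = 0.0284 + 0.0459 × 0.315² = 0.03295
L/D = CL/CD = 0.315 / 0.03295 = 9.56

L/D = 9.56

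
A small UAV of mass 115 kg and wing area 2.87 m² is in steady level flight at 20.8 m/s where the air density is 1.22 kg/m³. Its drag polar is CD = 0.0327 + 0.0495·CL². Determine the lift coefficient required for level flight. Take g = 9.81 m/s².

Weight W = mg = 115 × 9.81 = 1128.2 N; in level flight L = W.
q = ½ρv² = ½ × 1.22 × 20.8² = 263.9 Pa.
CL = W/(q·S) = 1128.2 / (263.9 × 2.87) = 1.489.

CL = 1.49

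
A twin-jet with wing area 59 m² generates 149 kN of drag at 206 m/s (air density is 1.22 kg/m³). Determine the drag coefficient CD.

CD = 0.0976

From D = ½ρv²S·CD, rearranging gives CD = 2D/(ρv²S).
CD = 2 × 1.49×10^5 / (1.22 × 206² × 59) = 0.0976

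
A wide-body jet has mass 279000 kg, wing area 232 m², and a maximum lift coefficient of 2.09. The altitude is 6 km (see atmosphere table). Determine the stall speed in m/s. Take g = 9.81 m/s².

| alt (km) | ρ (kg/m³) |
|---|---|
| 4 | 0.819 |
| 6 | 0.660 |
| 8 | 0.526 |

V_stall = 131 m/s

At 6 km, from the table: ρ = 0.660 kg/m³.
Stall occurs when L = W at CL,max. W = mg = 279000 × 9.81 = 2.737×10^6 N.
From L = ½ρV²S·CL,max = W: V_stall = √(2W/(ρSCL,max)) = √(2·2.737×10^6/(0.66·232·2.09))
V_stall = √17110 = 131 m/s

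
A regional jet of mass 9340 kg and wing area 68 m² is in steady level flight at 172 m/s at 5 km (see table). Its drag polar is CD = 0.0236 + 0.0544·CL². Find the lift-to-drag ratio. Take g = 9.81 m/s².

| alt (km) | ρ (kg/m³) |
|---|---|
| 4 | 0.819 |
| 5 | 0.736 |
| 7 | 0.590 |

L/D = 5.07

At 5 km, from the table: ρ = 0.736 kg/m³.
Weight W = mg = 9340 × 9.81 = 91625 N; in level flight L = W.
Dynamic pressure q = 0.5 × 0.736 × 172² = 10890 Pa.
CL = W/(q·S) = 91625 / (10890 × 68) = 0.1238.
CD = 0.0236 + 0.0544 × 0.1238² = 0.02443.
L/D = CL/CD = 0.1238 / 0.02443 = 5.07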